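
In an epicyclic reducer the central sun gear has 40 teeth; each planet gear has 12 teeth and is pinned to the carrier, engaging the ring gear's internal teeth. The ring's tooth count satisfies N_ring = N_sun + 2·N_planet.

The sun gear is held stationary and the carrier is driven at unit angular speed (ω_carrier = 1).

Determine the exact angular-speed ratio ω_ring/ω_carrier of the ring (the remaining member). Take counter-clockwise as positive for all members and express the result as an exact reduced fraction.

13/8

N_ring = 40 + 2·12 = 64
40(ω_s−ω_c) = −64(ω_r−ω_c),  ω_s=0, ω_c=1
ω_r = 1 − (40/64)(0−1) = 13/8
ω_r/ω_c = 13/8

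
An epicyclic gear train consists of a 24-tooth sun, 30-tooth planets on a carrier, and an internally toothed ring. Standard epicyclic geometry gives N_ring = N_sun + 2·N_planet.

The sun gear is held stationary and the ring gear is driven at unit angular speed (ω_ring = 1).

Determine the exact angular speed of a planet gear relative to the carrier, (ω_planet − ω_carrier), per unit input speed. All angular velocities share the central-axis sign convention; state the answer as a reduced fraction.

28/45

N_ring = 24 + 2·30 = 84
24(ω_s−ω_c) = −84(ω_r−ω_c),  ω_s=0, ω_r=1
24(0−ω_c) = −84(1−ω_c)  ⇒  108ω_c = 84  ⇒  ω_c = 7/9
sun–planet: 24·(0−7/9) = −30·(ω_p−ω_c)  ⇒  ω_p−ω_c = −(24/30)·(-7/9) = 28/45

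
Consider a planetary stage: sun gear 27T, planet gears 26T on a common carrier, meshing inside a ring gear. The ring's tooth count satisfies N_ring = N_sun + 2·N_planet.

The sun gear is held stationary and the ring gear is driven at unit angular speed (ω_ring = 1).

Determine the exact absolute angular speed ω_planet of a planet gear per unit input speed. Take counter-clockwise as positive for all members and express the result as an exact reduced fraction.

N_ring = 27 + 2·26 = 79
27(ω_s−ω_c) = −79(ω_r−ω_c),  ω_s=0, ω_r=1
27(0−ω_c) = −79(1−ω_c)  ⇒  106ω_c = 79  ⇒  ω_c = 79/106
sun–planet: 27·(0−79/106) = −26·(ω_p−ω_c)  ⇒  ω_p−ω_c = −(27/26)·(-79/106) = 2133/2756
ω_p = 79/106 + 2133/2756 = 79/52

79/52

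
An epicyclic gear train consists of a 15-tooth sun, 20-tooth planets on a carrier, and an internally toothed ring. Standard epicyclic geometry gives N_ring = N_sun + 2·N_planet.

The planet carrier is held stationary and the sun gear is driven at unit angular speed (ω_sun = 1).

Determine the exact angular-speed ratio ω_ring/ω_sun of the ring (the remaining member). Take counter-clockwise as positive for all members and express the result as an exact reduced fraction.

-3/11

N_ring = 15 + 2·20 = 55
15(ω_s−ω_c) = −55(ω_r−ω_c),  ω_c=0, ω_s=1
ω_r = 0 − (15/55)(1−0) = -3/11
ω_r/ω_s = -3/11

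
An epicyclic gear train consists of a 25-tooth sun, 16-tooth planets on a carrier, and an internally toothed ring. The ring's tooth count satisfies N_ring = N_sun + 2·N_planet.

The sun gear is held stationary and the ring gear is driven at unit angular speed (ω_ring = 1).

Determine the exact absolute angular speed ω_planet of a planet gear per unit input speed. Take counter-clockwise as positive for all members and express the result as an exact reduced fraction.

57/32

N_ring = 25 + 2·16 = 57
25(ω_s−ω_c) = −57(ω_r−ω_c),  ω_s=0, ω_r=1
25(0−ω_c) = −57(1−ω_c)  ⇒  82ω_c = 57  ⇒  ω_c = 57/82
sun–planet: 25·(0−57/82) = −16·(ω_p−ω_c)  ⇒  ω_p−ω_c = −(25/16)·(-57/82) = 1425/1312
ω_p = 57/82 + 1425/1312 = 57/32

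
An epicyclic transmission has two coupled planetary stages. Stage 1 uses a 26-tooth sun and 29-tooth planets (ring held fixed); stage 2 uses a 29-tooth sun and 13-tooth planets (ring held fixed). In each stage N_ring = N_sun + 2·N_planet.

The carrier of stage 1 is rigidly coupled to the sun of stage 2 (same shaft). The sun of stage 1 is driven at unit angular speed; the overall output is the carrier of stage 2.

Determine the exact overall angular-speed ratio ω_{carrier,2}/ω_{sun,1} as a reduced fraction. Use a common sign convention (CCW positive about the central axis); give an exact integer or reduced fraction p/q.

377/4620

Stage 1: N_ring = 26 + 2·29 = 84
Stage 1: 26(ω_s−ω_c) = −84(ω_r−ω_c),  ω_r=0, ω_s=1
Stage 1: 26(1−ω_c) = −84(0−ω_c)  ⇒  110ω_c = 26  ⇒  ω_c = 13/55
  ⇒ ω_c¹/ω_s¹ = 13/55
Stage 2: N_ring = 29 + 2·13 = 55
Stage 2: 29(ω_s−ω_c) = −55(ω_r−ω_c),  ω_r=0, ω_s=1
Stage 2: 29(1−ω_c) = −55(0−ω_c)  ⇒  84ω_c = 29  ⇒  ω_c = 29/84
  ⇒ ω_c²/ω_s² = 29/84
Coupling ω_s² = ω_c¹ ⇒ overall = 13/55 × 29/84 = 377/4620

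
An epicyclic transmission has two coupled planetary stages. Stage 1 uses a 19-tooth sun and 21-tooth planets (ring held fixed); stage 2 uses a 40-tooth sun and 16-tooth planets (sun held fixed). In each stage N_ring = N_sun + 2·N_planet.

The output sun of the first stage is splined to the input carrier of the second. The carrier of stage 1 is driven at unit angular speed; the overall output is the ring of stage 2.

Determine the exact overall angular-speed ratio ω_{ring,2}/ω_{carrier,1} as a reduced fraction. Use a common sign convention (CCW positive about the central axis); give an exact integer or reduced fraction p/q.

1120/171

Stage 1: N_ring = 19 + 2·21 = 61
Stage 1: 19(ω_s−ω_c) = −61(ω_r−ω_c),  ω_r=0, ω_c=1
Stage 1: ω_s = 1 − (61/19)(0−1) = 80/19
  ⇒ ω_s¹/ω_c¹ = 80/19
Stage 2: N_ring = 40 + 2·16 = 72
Stage 2: 40(ω_s−ω_c) = −72(ω_r−ω_c),  ω_s=0, ω_c=1
Stage 2: ω_r = 1 − (40/72)(0−1) = 14/9
  ⇒ ω_r²/ω_c² = 14/9
Coupling ω_c² = ω_s¹ ⇒ overall = 80/19 × 14/9 = 1120/171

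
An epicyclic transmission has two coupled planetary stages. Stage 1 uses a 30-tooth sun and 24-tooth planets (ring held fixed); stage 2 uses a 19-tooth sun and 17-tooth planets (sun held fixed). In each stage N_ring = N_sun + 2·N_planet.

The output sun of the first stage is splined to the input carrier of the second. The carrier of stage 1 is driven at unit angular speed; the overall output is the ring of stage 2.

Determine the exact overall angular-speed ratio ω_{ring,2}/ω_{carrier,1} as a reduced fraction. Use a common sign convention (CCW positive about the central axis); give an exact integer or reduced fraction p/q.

1296/265

Stage 1: N_ring = 30 + 2·24 = 78
Stage 1: 30(ω_s−ω_c) = −78(ω_r−ω_c),  ω_r=0, ω_c=1
Stage 1: ω_s = 1 − (78/30)(0−1) = 18/5
  ⇒ ω_s¹/ω_c¹ = 18/5
Stage 2: N_ring = 19 + 2·17 = 53
Stage 2: 19(ω_s−ω_c) = −53(ω_r−ω_c),  ω_s=0, ω_c=1
Stage 2: ω_r = 1 − (19/53)(0−1) = 72/53
  ⇒ ω_r²/ω_c² = 72/53
Coupling ω_c² = ω_s¹ ⇒ overall = 18/5 × 72/53 = 1296/265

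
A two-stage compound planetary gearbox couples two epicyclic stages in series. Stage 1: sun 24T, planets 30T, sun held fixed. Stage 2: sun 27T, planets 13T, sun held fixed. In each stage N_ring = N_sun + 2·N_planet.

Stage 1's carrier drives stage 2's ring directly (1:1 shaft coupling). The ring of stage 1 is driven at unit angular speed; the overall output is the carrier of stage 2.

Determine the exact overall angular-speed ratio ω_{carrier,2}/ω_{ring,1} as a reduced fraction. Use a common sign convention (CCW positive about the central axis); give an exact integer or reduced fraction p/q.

Stage 1: N_ring = 24 + 2·30 = 84
Stage 1: 24(ω_s−ω_c) = −84(ω_r−ω_c),  ω_s=0, ω_r=1
Stage 1: 24(0−ω_c) = −84(1−ω_c)  ⇒  108ω_c = 84  ⇒  ω_c = 7/9
  ⇒ ω_c¹/ω_r¹ = 7/9
Stage 2: N_ring = 27 + 2·13 = 53
Stage 2: 27(ω_s−ω_c) = −53(ω_r−ω_c),  ω_s=0, ω_r=1
Stage 2: 27(0−ω_c) = −53(1−ω_c)  ⇒  80ω_c = 53  ⇒  ω_c = 53/80
  ⇒ ω_c²/ω_r² = 53/80
Coupling ω_r² = ω_c¹ ⇒ overall = 7/9 × 53/80 = 371/720

371/720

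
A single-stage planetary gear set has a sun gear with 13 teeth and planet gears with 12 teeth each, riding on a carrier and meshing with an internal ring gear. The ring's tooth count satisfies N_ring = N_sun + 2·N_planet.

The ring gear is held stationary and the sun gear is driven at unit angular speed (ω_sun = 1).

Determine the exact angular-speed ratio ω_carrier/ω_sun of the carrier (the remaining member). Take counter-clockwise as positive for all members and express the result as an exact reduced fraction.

N_ring = 13 + 2·12 = 37
13(ω_s−ω_c) = −37(ω_r−ω_c),  ω_r=0, ω_s=1
13(1−ω_c) = −37(0−ω_c)  ⇒  50ω_c = 13  ⇒  ω_c = 13/50
ω_c/ω_s = 13/50

13/50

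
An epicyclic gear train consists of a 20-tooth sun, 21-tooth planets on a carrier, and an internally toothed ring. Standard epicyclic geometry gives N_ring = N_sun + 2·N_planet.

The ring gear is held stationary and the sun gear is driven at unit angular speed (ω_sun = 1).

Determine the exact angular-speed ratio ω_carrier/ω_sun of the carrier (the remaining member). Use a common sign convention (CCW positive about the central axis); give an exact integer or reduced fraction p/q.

N_ring = 20 + 2·21 = 62
20(ω_s−ω_c) = −62(ω_r−ω_c),  ω_r=0, ω_s=1
20(1−ω_c) = −62(0−ω_c)  ⇒  82ω_c = 20  ⇒  ω_c = 10/41
ω_c/ω_s = 10/41

10/41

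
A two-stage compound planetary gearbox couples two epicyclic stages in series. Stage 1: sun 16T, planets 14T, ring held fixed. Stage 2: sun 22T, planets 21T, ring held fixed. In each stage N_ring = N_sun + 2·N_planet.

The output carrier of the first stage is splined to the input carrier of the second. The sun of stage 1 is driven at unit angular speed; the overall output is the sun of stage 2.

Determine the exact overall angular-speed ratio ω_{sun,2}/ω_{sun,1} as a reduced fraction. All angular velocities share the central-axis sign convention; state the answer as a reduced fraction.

Stage 1: N_ring = 16 + 2·14 = 44
Stage 1: 16(ω_s−ω_c) = −44(ω_r−ω_c),  ω_r=0, ω_s=1
Stage 1: 16(1−ω_c) = −44(0−ω_c)  ⇒  60ω_c = 16  ⇒  ω_c = 4/15
  ⇒ ω_c¹/ω_s¹ = 4/15
Stage 2: N_ring = 22 + 2·21 = 64
Stage 2: 22(ω_s−ω_c) = −64(ω_r−ω_c),  ω_r=0, ω_c=1
Stage 2: ω_s = 1 − (64/22)(0−1) = 43/11
  ⇒ ω_s²/ω_c² = 43/11
Coupling ω_c² = ω_c¹ ⇒ overall = 4/15 × 43/11 = 172/165

172/165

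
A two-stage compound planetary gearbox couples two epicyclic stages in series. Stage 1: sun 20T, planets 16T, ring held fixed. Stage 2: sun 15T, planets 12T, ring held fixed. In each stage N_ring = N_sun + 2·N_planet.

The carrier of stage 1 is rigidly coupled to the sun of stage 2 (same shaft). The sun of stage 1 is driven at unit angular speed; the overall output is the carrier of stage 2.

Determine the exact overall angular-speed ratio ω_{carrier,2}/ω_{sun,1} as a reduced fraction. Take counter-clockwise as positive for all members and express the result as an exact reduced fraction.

Stage 1: N_ring = 20 + 2·16 = 52
Stage 1: 20(ω_s−ω_c) = −52(ω_r−ω_c),  ω_r=0, ω_s=1
Stage 1: 20(1−ω_c) = −52(0−ω_c)  ⇒  72ω_c = 20  ⇒  ω_c = 5/18
  ⇒ ω_c¹/ω_s¹ = 5/18
Stage 2: N_ring = 15 + 2·12 = 39
Stage 2: 15(ω_s−ω_c) = −39(ω_r−ω_c),  ω_r=0, ω_s=1
Stage 2: 15(1−ω_c) = −39(0−ω_c)  ⇒  54ω_c = 15  ⇒  ω_c = 5/18
  ⇒ ω_c²/ω_s² = 5/18
Coupling ω_s² = ω_c¹ ⇒ overall = 5/18 × 5/18 = 25/324

25/324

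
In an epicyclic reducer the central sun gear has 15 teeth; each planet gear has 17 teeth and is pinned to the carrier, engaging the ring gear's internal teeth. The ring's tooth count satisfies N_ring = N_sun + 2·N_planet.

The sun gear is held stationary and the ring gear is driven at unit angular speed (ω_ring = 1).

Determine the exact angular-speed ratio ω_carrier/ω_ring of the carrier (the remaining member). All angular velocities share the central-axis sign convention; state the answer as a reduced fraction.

N_ring = 15 + 2·17 = 49
15(ω_s−ω_c) = −49(ω_r−ω_c),  ω_s=0, ω_r=1
15(0−ω_c) = −49(1−ω_c)  ⇒  64ω_c = 49  ⇒  ω_c = 49/64
ω_c/ω_r = 49/64

49/64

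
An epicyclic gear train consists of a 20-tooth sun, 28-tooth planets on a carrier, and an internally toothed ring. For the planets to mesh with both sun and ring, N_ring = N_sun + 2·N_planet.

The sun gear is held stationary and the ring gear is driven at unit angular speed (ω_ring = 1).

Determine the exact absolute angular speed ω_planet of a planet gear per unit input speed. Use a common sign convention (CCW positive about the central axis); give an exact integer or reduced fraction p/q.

N_ring = 20 + 2·28 = 76
20(ω_s−ω_c) = −76(ω_r−ω_c),  ω_s=0, ω_r=1
20(0−ω_c) = −76(1−ω_c)  ⇒  96ω_c = 76  ⇒  ω_c = 19/24
sun–planet: 20·(0−19/24) = −28·(ω_p−ω_c)  ⇒  ω_p−ω_c = −(20/28)·(-19/24) = 95/168
ω_p = 19/24 + 95/168 = 19/14

19/14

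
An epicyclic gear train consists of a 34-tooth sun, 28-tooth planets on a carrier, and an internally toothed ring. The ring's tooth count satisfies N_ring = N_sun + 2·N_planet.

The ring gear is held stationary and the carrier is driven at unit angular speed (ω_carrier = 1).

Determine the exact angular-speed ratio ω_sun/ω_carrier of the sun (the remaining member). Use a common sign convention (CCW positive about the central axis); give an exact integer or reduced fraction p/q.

62/17

N_ring = 34 + 2·28 = 90
34(ω_s−ω_c) = −90(ω_r−ω_c),  ω_r=0, ω_c=1
ω_s = 1 − (90/34)(0−1) = 62/17
ω_s/ω_c = 62/17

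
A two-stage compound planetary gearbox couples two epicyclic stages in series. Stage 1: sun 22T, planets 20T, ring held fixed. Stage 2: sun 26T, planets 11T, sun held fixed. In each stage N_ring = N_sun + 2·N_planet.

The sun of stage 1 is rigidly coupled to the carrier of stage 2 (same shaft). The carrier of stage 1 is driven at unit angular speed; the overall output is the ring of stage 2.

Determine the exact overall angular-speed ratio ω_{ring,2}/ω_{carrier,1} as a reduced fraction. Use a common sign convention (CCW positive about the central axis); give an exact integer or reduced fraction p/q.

259/44

Stage 1: N_ring = 22 + 2·20 = 62
Stage 1: 22(ω_s−ω_c) = −62(ω_r−ω_c),  ω_r=0, ω_c=1
Stage 1: ω_s = 1 − (62/22)(0−1) = 42/11
  ⇒ ω_s¹/ω_c¹ = 42/11
Stage 2: N_ring = 26 + 2·11 = 48
Stage 2: 26(ω_s−ω_c) = −48(ω_r−ω_c),  ω_s=0, ω_c=1
Stage 2: ω_r = 1 − (26/48)(0−1) = 37/24
  ⇒ ω_r²/ω_c² = 37/24
Coupling ω_c² = ω_s¹ ⇒ overall = 42/11 × 37/24 = 259/44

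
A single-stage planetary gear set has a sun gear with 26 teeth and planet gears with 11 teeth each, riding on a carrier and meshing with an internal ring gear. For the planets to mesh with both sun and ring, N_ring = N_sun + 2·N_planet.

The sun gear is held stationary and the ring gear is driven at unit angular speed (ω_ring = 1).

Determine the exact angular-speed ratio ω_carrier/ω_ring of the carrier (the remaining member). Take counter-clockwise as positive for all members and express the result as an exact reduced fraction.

24/37

N_ring = 26 + 2·11 = 48
26(ω_s−ω_c) = −48(ω_r−ω_c),  ω_s=0, ω_r=1
26(0−ω_c) = −48(1−ω_c)  ⇒  74ω_c = 48  ⇒  ω_c = 24/37
ω_c/ω_r = 24/37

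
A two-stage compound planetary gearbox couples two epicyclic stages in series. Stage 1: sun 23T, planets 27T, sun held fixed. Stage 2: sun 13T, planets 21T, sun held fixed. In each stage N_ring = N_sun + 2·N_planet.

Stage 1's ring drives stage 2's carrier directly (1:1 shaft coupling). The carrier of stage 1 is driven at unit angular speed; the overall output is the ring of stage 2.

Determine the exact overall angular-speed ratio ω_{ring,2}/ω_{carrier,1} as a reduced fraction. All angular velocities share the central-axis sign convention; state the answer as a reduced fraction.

Stage 1: N_ring = 23 + 2·27 = 77
Stage 1: 23(ω_s−ω_c) = −77(ω_r−ω_c),  ω_s=0, ω_c=1
Stage 1: ω_r = 1 − (23/77)(0−1) = 100/77
  ⇒ ω_r¹/ω_c¹ = 100/77
Stage 2: N_ring = 13 + 2·21 = 55
Stage 2: 13(ω_s−ω_c) = −55(ω_r−ω_c),  ω_s=0, ω_c=1
Stage 2: ω_r = 1 − (13/55)(0−1) = 68/55
  ⇒ ω_r²/ω_c² = 68/55
Coupling ω_c² = ω_r¹ ⇒ overall = 100/77 × 68/55 = 1360/847

1360/847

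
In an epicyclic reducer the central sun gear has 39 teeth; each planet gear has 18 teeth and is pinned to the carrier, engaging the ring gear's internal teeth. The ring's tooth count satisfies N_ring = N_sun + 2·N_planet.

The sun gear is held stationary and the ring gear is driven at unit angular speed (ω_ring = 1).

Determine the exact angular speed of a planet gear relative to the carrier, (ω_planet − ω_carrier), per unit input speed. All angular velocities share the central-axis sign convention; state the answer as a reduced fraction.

325/228

N_ring = 39 + 2·18 = 75
39(ω_s−ω_c) = −75(ω_r−ω_c),  ω_s=0, ω_r=1
39(0−ω_c) = −75(1−ω_c)  ⇒  114ω_c = 75  ⇒  ω_c = 25/38
sun–planet: 39·(0−25/38) = −18·(ω_p−ω_c)  ⇒  ω_p−ω_c = −(39/18)·(-25/38) = 325/228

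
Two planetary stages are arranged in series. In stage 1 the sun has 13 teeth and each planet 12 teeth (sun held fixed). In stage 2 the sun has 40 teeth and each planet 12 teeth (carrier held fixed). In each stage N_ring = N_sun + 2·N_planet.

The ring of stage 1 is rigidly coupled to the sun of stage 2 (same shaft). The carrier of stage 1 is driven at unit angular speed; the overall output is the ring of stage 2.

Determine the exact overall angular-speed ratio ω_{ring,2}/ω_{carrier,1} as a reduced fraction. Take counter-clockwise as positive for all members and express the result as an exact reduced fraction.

Stage 1: N_ring = 13 + 2·12 = 37
Stage 1: 13(ω_s−ω_c) = −37(ω_r−ω_c),  ω_s=0, ω_c=1
Stage 1: ω_r = 1 − (13/37)(0−1) = 50/37
  ⇒ ω_r¹/ω_c¹ = 50/37
Stage 2: N_ring = 40 + 2·12 = 64
Stage 2: 40(ω_s−ω_c) = −64(ω_r−ω_c),  ω_c=0, ω_s=1
Stage 2: ω_r = 0 − (40/64)(1−0) = -5/8
  ⇒ ω_r²/ω_s² = -5/8
Coupling ω_s² = ω_r¹ ⇒ overall = 50/37 × -5/8 = -125/148

-125/148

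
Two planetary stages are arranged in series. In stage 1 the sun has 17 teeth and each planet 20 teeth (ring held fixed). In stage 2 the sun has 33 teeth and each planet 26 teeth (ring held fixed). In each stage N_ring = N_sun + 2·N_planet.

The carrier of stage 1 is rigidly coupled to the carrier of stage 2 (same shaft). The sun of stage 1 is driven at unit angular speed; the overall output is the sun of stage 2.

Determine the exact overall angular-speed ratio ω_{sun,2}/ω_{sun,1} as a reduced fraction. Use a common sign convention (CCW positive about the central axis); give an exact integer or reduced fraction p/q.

Stage 1: N_ring = 17 + 2·20 = 57
Stage 1: 17(ω_s−ω_c) = −57(ω_r−ω_c),  ω_r=0, ω_s=1
Stage 1: 17(1−ω_c) = −57(0−ω_c)  ⇒  74ω_c = 17  ⇒  ω_c = 17/74
  ⇒ ω_c¹/ω_s¹ = 17/74
Stage 2: N_ring = 33 + 2·26 = 85
Stage 2: 33(ω_s−ω_c) = −85(ω_r−ω_c),  ω_r=0, ω_c=1
Stage 2: ω_s = 1 − (85/33)(0−1) = 118/33
  ⇒ ω_s²/ω_c² = 118/33
Coupling ω_c² = ω_c¹ ⇒ overall = 17/74 × 118/33 = 1003/1221

1003/1221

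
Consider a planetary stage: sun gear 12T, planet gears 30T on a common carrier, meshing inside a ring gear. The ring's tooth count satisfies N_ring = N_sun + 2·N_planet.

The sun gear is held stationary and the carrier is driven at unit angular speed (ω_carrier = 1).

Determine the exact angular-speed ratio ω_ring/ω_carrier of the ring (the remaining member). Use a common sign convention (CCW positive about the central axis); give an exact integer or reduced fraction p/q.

7/6

N_ring = 12 + 2·30 = 72
12(ω_s−ω_c) = −72(ω_r−ω_c),  ω_s=0, ω_c=1
ω_r = 1 − (12/72)(0−1) = 7/6
ω_r/ω_c = 7/6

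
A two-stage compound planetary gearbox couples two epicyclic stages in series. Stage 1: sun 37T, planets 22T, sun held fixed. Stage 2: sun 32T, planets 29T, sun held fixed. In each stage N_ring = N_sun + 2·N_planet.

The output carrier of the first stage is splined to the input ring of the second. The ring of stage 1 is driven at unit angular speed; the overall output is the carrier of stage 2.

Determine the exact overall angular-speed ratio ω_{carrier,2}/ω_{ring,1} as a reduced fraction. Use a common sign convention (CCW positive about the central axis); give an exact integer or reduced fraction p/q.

3645/7198

Stage 1: N_ring = 37 + 2·22 = 81
Stage 1: 37(ω_s−ω_c) = −81(ω_r−ω_c),  ω_s=0, ω_r=1
Stage 1: 37(0−ω_c) = −81(1−ω_c)  ⇒  118ω_c = 81  ⇒  ω_c = 81/118
  ⇒ ω_c¹/ω_r¹ = 81/118
Stage 2: N_ring = 32 + 2·29 = 90
Stage 2: 32(ω_s−ω_c) = −90(ω_r−ω_c),  ω_s=0, ω_r=1
Stage 2: 32(0−ω_c) = −90(1−ω_c)  ⇒  122ω_c = 90  ⇒  ω_c = 45/61
  ⇒ ω_c²/ω_r² = 45/61
Coupling ω_r² = ω_c¹ ⇒ overall = 81/118 × 45/61 = 3645/7198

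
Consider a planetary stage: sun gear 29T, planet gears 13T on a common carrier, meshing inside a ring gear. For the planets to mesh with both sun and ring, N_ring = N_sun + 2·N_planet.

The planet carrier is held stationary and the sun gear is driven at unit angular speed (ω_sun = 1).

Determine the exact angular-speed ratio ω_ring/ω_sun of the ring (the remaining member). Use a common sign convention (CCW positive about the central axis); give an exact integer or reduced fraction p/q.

N_ring = 29 + 2·13 = 55
29(ω_s−ω_c) = −55(ω_r−ω_c),  ω_c=0, ω_s=1
ω_r = 0 − (29/55)(1−0) = -29/55
ω_r/ω_s = -29/55

-29/55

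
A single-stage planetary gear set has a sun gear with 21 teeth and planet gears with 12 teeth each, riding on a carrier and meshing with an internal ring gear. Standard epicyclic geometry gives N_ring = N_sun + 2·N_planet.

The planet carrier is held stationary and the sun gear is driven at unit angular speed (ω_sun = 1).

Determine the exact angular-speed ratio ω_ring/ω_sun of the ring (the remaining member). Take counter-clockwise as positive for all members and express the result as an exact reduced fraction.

-7/15

N_ring = 21 + 2·12 = 45
21(ω_s−ω_c) = −45(ω_r−ω_c),  ω_c=0, ω_s=1
ω_r = 0 − (21/45)(1−0) = -7/15
ω_r/ω_s = -7/15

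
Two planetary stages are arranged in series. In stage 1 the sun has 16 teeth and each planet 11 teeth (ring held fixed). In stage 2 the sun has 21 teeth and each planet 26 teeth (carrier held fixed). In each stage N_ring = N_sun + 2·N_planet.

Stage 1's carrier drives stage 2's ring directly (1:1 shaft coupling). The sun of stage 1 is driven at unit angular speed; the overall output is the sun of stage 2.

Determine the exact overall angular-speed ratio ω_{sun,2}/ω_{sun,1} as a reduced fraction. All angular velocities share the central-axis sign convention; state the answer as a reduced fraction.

-584/567

Stage 1: N_ring = 16 + 2·11 = 38
Stage 1: 16(ω_s−ω_c) = −38(ω_r−ω_c),  ω_r=0, ω_s=1
Stage 1: 16(1−ω_c) = −38(0−ω_c)  ⇒  54ω_c = 16  ⇒  ω_c = 8/27
  ⇒ ω_c¹/ω_s¹ = 8/27
Stage 2: N_ring = 21 + 2·26 = 73
Stage 2: 21(ω_s−ω_c) = −73(ω_r−ω_c),  ω_c=0, ω_r=1
Stage 2: ω_s = 0 − (73/21)(1−0) = -73/21
  ⇒ ω_s²/ω_r² = -73/21
Coupling ω_r² = ω_c¹ ⇒ overall = 8/27 × -73/21 = -584/567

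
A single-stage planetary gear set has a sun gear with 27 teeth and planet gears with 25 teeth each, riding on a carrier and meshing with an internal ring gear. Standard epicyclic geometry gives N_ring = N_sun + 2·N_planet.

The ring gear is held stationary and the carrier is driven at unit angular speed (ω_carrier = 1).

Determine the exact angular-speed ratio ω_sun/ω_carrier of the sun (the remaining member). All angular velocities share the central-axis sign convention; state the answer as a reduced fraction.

104/27

N_ring = 27 + 2·25 = 77
27(ω_s−ω_c) = −77(ω_r−ω_c),  ω_r=0, ω_c=1
ω_s = 1 − (77/27)(0−1) = 104/27
ω_s/ω_c = 104/27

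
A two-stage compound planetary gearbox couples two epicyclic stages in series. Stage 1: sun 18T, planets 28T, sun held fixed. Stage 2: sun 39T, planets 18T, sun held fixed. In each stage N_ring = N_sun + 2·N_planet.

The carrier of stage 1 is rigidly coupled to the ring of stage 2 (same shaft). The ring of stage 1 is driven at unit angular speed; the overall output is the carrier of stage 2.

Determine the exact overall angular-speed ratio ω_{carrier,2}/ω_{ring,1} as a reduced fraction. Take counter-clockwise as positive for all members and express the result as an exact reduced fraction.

Stage 1: N_ring = 18 + 2·28 = 74
Stage 1: 18(ω_s−ω_c) = −74(ω_r−ω_c),  ω_s=0, ω_r=1
Stage 1: 18(0−ω_c) = −74(1−ω_c)  ⇒  92ω_c = 74  ⇒  ω_c = 37/46
  ⇒ ω_c¹/ω_r¹ = 37/46
Stage 2: N_ring = 39 + 2·18 = 75
Stage 2: 39(ω_s−ω_c) = −75(ω_r−ω_c),  ω_s=0, ω_r=1
Stage 2: 39(0−ω_c) = −75(1−ω_c)  ⇒  114ω_c = 75  ⇒  ω_c = 25/38
  ⇒ ω_c²/ω_r² = 25/38
Coupling ω_r² = ω_c¹ ⇒ overall = 37/46 × 25/38 = 925/1748

925/1748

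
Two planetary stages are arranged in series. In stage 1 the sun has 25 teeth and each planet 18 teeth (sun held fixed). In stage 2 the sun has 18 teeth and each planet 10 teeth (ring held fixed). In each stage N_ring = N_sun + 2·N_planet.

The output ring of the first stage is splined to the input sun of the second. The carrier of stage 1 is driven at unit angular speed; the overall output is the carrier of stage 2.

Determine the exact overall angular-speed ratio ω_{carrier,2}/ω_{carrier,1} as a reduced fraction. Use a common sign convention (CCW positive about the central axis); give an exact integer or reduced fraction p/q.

Stage 1: N_ring = 25 + 2·18 = 61
Stage 1: 25(ω_s−ω_c) = −61(ω_r−ω_c),  ω_s=0, ω_c=1
Stage 1: ω_r = 1 − (25/61)(0−1) = 86/61
  ⇒ ω_r¹/ω_c¹ = 86/61
Stage 2: N_ring = 18 + 2·10 = 38
Stage 2: 18(ω_s−ω_c) = −38(ω_r−ω_c),  ω_r=0, ω_s=1
Stage 2: 18(1−ω_c) = −38(0−ω_c)  ⇒  56ω_c = 18  ⇒  ω_c = 9/28
  ⇒ ω_c²/ω_s² = 9/28
Coupling ω_s² = ω_r¹ ⇒ overall = 86/61 × 9/28 = 387/854

387/854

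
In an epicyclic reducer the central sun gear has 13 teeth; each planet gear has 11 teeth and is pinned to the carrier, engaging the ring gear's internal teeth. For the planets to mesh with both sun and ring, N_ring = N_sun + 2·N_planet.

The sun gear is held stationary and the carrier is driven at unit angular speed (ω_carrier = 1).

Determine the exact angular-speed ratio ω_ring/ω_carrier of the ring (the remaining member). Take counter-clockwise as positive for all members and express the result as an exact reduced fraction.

48/35

N_ring = 13 + 2·11 = 35
13(ω_s−ω_c) = −35(ω_r−ω_c),  ω_s=0, ω_c=1
ω_r = 1 − (13/35)(0−1) = 48/35
ω_r/ω_c = 48/35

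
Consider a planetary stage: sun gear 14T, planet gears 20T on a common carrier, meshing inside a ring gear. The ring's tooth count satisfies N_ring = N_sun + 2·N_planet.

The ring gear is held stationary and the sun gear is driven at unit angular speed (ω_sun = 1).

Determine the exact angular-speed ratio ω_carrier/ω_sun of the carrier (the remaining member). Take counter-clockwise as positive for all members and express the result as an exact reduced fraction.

7/34

N_ring = 14 + 2·20 = 54
14(ω_s−ω_c) = −54(ω_r−ω_c),  ω_r=0, ω_s=1
14(1−ω_c) = −54(0−ω_c)  ⇒  68ω_c = 14  ⇒  ω_c = 7/34
ω_c/ω_s = 7/34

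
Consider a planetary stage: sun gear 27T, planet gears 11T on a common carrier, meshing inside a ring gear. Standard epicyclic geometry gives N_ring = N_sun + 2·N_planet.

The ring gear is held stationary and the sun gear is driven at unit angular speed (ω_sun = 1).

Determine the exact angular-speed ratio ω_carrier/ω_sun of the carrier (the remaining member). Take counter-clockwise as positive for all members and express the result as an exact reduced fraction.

N_ring = 27 + 2·11 = 49
27(ω_s−ω_c) = −49(ω_r−ω_c),  ω_r=0, ω_s=1
27(1−ω_c) = −49(0−ω_c)  ⇒  76ω_c = 27  ⇒  ω_c = 27/76
ω_c/ω_s = 27/76

27/76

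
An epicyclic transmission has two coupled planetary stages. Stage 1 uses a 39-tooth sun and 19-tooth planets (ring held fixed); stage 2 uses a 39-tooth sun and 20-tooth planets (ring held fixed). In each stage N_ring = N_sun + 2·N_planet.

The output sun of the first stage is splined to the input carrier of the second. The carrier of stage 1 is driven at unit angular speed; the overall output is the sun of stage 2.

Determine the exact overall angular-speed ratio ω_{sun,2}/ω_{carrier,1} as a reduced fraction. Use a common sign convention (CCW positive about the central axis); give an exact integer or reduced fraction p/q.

13688/1521

Stage 1: N_ring = 39 + 2·19 = 77
Stage 1: 39(ω_s−ω_c) = −77(ω_r−ω_c),  ω_r=0, ω_c=1
Stage 1: ω_s = 1 − (77/39)(0−1) = 116/39
  ⇒ ω_s¹/ω_c¹ = 116/39
Stage 2: N_ring = 39 + 2·20 = 79
Stage 2: 39(ω_s−ω_c) = −79(ω_r−ω_c),  ω_r=0, ω_c=1
Stage 2: ω_s = 1 − (79/39)(0−1) = 118/39
  ⇒ ω_s²/ω_c² = 118/39
Coupling ω_c² = ω_s¹ ⇒ overall = 116/39 × 118/39 = 13688/1521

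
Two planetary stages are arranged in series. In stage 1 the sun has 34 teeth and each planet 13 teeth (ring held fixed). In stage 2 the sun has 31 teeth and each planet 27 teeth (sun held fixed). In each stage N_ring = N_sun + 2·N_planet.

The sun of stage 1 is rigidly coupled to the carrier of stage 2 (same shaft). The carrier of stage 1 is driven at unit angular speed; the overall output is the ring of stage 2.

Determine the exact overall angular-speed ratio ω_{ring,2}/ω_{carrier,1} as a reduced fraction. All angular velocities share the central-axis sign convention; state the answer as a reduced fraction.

Stage 1: N_ring = 34 + 2·13 = 60
Stage 1: 34(ω_s−ω_c) = −60(ω_r−ω_c),  ω_r=0, ω_c=1
Stage 1: ω_s = 1 − (60/34)(0−1) = 47/17
  ⇒ ω_s¹/ω_c¹ = 47/17
Stage 2: N_ring = 31 + 2·27 = 85
Stage 2: 31(ω_s−ω_c) = −85(ω_r−ω_c),  ω_s=0, ω_c=1
Stage 2: ω_r = 1 − (31/85)(0−1) = 116/85
  ⇒ ω_r²/ω_c² = 116/85
Coupling ω_c² = ω_s¹ ⇒ overall = 47/17 × 116/85 = 5452/1445

5452/1445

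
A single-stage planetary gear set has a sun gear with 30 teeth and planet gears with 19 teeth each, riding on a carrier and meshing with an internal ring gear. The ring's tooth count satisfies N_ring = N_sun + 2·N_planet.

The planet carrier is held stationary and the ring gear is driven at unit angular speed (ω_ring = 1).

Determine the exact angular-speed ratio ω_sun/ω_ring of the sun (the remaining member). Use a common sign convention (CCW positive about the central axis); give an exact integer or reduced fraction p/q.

N_ring = 30 + 2·19 = 68
30(ω_s−ω_c) = −68(ω_r−ω_c),  ω_c=0, ω_r=1
ω_s = 0 − (68/30)(1−0) = -34/15
ω_s/ω_r = -34/15

-34/15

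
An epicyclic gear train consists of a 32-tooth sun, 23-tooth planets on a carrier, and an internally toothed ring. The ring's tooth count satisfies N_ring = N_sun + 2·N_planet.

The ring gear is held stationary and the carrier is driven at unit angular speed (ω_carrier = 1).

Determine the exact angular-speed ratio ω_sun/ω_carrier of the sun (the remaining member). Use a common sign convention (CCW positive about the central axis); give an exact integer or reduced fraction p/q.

55/16

N_ring = 32 + 2·23 = 78
32(ω_s−ω_c) = −78(ω_r−ω_c),  ω_r=0, ω_c=1
ω_s = 1 − (78/32)(0−1) = 55/16
ω_s/ω_c = 55/16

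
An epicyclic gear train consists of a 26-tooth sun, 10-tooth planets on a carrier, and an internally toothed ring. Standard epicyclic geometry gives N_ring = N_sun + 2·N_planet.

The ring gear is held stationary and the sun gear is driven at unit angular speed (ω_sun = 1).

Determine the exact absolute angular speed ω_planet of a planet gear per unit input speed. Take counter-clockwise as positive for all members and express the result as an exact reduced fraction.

N_ring = 26 + 2·10 = 46
26(ω_s−ω_c) = −46(ω_r−ω_c),  ω_r=0, ω_s=1
26(1−ω_c) = −46(0−ω_c)  ⇒  72ω_c = 26  ⇒  ω_c = 13/36
sun–planet: 26·(1−13/36) = −10·(ω_p−ω_c)  ⇒  ω_p−ω_c = −(26/10)·(23/36) = -299/180
ω_p = 13/36 − 299/180 = -13/10

-13/10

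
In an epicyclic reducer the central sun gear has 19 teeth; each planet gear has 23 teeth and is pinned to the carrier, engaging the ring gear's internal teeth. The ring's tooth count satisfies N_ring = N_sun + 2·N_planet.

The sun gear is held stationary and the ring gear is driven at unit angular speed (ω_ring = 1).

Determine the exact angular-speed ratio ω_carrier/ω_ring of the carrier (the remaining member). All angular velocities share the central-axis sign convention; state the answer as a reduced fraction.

N_ring = 19 + 2·23 = 65
19(ω_s−ω_c) = −65(ω_r−ω_c),  ω_s=0, ω_r=1
19(0−ω_c) = −65(1−ω_c)  ⇒  84ω_c = 65  ⇒  ω_c = 65/84
ω_c/ω_r = 65/84

65/84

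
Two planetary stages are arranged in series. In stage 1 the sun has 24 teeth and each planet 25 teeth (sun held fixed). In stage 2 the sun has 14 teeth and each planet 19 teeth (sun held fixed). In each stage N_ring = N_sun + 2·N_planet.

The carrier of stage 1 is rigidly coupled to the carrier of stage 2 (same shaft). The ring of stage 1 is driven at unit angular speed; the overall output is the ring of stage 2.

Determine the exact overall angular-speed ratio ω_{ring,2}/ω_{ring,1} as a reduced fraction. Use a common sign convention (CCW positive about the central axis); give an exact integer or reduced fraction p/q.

1221/1274

Stage 1: N_ring = 24 + 2·25 = 74
Stage 1: 24(ω_s−ω_c) = −74(ω_r−ω_c),  ω_s=0, ω_r=1
Stage 1: 24(0−ω_c) = −74(1−ω_c)  ⇒  98ω_c = 74  ⇒  ω_c = 37/49
  ⇒ ω_c¹/ω_r¹ = 37/49
Stage 2: N_ring = 14 + 2·19 = 52
Stage 2: 14(ω_s−ω_c) = −52(ω_r−ω_c),  ω_s=0, ω_c=1
Stage 2: ω_r = 1 − (14/52)(0−1) = 33/26
  ⇒ ω_r²/ω_c² = 33/26
Coupling ω_c² = ω_c¹ ⇒ overall = 37/49 × 33/26 = 1221/1274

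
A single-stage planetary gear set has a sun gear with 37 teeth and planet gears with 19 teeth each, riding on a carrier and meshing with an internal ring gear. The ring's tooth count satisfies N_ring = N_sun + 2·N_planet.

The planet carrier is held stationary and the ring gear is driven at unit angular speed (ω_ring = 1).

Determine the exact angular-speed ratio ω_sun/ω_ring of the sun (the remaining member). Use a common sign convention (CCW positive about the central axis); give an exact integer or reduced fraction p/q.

-75/37

N_ring = 37 + 2·19 = 75
37(ω_s−ω_c) = −75(ω_r−ω_c),  ω_c=0, ω_r=1
ω_s = 0 − (75/37)(1−0) = -75/37
ω_s/ω_r = -75/37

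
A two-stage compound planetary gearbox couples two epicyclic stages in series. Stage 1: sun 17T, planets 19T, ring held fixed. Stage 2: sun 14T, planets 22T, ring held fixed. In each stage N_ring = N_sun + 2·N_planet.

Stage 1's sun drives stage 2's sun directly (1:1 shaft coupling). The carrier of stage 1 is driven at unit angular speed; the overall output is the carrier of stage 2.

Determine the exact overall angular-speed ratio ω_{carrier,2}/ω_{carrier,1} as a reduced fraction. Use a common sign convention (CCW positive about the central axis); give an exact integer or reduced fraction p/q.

14/17

Stage 1: N_ring = 17 + 2·19 = 55
Stage 1: 17(ω_s−ω_c) = −55(ω_r−ω_c),  ω_r=0, ω_c=1
Stage 1: ω_s = 1 − (55/17)(0−1) = 72/17
  ⇒ ω_s¹/ω_c¹ = 72/17
Stage 2: N_ring = 14 + 2·22 = 58
Stage 2: 14(ω_s−ω_c) = −58(ω_r−ω_c),  ω_r=0, ω_s=1
Stage 2: 14(1−ω_c) = −58(0−ω_c)  ⇒  72ω_c = 14  ⇒  ω_c = 7/36
  ⇒ ω_c²/ω_s² = 7/36
Coupling ω_s² = ω_s¹ ⇒ overall = 72/17 × 7/36 = 14/17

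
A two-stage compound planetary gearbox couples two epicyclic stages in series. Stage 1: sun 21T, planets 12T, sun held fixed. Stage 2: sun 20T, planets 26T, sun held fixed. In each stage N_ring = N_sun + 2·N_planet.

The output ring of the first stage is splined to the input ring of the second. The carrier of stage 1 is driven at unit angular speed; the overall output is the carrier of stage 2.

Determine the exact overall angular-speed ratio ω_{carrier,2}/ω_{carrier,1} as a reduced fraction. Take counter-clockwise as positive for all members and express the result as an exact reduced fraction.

132/115

Stage 1: N_ring = 21 + 2·12 = 45
Stage 1: 21(ω_s−ω_c) = −45(ω_r−ω_c),  ω_s=0, ω_c=1
Stage 1: ω_r = 1 − (21/45)(0−1) = 22/15
  ⇒ ω_r¹/ω_c¹ = 22/15
Stage 2: N_ring = 20 + 2·26 = 72
Stage 2: 20(ω_s−ω_c) = −72(ω_r−ω_c),  ω_s=0, ω_r=1
Stage 2: 20(0−ω_c) = −72(1−ω_c)  ⇒  92ω_c = 72  ⇒  ω_c = 18/23
  ⇒ ω_c²/ω_r² = 18/23
Coupling ω_r² = ω_r¹ ⇒ overall = 22/15 × 18/23 = 132/115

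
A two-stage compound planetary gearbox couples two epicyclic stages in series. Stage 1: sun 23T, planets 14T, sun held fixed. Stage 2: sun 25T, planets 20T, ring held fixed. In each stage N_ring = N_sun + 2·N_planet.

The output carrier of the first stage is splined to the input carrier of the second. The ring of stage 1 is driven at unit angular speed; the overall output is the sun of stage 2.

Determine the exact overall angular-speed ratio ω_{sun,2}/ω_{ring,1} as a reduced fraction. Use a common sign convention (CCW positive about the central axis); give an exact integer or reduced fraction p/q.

Stage 1: N_ring = 23 + 2·14 = 51
Stage 1: 23(ω_s−ω_c) = −51(ω_r−ω_c),  ω_s=0, ω_r=1
Stage 1: 23(0−ω_c) = −51(1−ω_c)  ⇒  74ω_c = 51  ⇒  ω_c = 51/74
  ⇒ ω_c¹/ω_r¹ = 51/74
Stage 2: N_ring = 25 + 2·20 = 65
Stage 2: 25(ω_s−ω_c) = −65(ω_r−ω_c),  ω_r=0, ω_c=1
Stage 2: ω_s = 1 − (65/25)(0−1) = 18/5
  ⇒ ω_s²/ω_c² = 18/5
Coupling ω_c² = ω_c¹ ⇒ overall = 51/74 × 18/5 = 459/185

459/185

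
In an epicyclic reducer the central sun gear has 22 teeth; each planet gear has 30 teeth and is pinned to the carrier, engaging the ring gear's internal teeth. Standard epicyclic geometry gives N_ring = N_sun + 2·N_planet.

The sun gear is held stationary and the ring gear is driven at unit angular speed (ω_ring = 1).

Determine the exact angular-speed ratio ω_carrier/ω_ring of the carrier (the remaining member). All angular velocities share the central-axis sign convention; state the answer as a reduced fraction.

N_ring = 22 + 2·30 = 82
22(ω_s−ω_c) = −82(ω_r−ω_c),  ω_s=0, ω_r=1
22(0−ω_c) = −82(1−ω_c)  ⇒  104ω_c = 82  ⇒  ω_c = 41/52
ω_c/ω_r = 41/52

41/52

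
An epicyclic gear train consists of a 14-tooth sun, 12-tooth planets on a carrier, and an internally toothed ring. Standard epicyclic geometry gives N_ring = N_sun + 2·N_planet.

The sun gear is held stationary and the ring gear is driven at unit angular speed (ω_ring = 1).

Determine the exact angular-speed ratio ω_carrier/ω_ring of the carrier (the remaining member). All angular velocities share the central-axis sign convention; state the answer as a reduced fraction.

19/26

N_ring = 14 + 2·12 = 38
14(ω_s−ω_c) = −38(ω_r−ω_c),  ω_s=0, ω_r=1
14(0−ω_c) = −38(1−ω_c)  ⇒  52ω_c = 38  ⇒  ω_c = 19/26
ω_c/ω_r = 19/26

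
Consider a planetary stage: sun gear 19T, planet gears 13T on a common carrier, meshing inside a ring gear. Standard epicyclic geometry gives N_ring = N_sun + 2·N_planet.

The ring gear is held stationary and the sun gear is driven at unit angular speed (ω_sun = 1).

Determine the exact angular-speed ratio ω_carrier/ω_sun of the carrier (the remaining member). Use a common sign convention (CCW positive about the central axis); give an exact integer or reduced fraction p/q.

N_ring = 19 + 2·13 = 45
19(ω_s−ω_c) = −45(ω_r−ω_c),  ω_r=0, ω_s=1
19(1−ω_c) = −45(0−ω_c)  ⇒  64ω_c = 19  ⇒  ω_c = 19/64
ω_c/ω_s = 19/64

19/64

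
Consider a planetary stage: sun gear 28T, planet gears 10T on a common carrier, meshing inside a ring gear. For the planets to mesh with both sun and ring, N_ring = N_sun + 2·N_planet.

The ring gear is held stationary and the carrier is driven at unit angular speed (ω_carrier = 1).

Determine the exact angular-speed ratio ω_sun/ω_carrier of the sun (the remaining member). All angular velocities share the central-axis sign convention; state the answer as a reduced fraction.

19/7

N_ring = 28 + 2·10 = 48
28(ω_s−ω_c) = −48(ω_r−ω_c),  ω_r=0, ω_c=1
ω_s = 1 − (48/28)(0−1) = 19/7
ω_s/ω_c = 19/7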